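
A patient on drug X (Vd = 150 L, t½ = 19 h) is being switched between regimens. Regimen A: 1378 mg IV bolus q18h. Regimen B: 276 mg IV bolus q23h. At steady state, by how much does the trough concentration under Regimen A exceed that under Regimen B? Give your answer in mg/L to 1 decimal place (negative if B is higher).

Regimen A: f = (1/2)^(18/19) ≈ 0.5186; Cmin,ss = (1378/150)·f/(1−f) ≈ 9.897 mg/L.
Regimen B: f = (1/2)^(23/19) ≈ 0.4321; Cmin,ss = (276/150)·f/(1−f) ≈ 1.400 mg/L.
Difference ≈ 9.897 − 1.400 ≈ 8.497 mg/L.

8.5 mg/L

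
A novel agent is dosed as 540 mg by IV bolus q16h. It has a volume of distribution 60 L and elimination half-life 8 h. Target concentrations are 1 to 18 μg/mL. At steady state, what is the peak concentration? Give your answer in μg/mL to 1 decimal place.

The dosing interval is 2 half-lives, so f = 2^(−2) = 0.25.
Accumulation ratio R = 1/(1 − f) = 1/0.75 = 4/3.
Single-dose peak C₀ = D/Vd = 540/60 = 9 μg/mL.
Steady-state peak Cmax,ss = C₀·R = 9 × 4/3 ≈ 12.000 μg/mL.
Peak 12.0 μg/mL vs MTC 18 μg/mL: below toxic threshold.

12.0 μg/mL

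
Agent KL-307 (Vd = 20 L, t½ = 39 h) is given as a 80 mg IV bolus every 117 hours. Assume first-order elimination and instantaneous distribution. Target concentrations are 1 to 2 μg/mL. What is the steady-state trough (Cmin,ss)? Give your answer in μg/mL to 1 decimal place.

The dosing interval is 3 half-lives, so f = 2^(−3) = 0.125.
Accumulation ratio R = 1/(1 − f) = 1/0.875 = 8/7.
Single-dose peak C₀ = D/Vd = 80/20 = 4 μg/mL.
Steady-state peak Cmax,ss = C₀·R = 4 × 8/7 ≈ 4.571 μg/mL.
Steady-state trough Cmin,ss = Cmax,ss·f ≈ 4.571 × 0.125 ≈ 0.571 μg/mL.
Trough 0.6 μg/mL vs MEC 1 μg/mL: subtherapeutic.

0.6 μg/mL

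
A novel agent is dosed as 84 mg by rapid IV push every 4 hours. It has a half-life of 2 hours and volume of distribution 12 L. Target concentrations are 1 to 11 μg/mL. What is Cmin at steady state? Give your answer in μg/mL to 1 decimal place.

2.3 μg/mL

The dosing interval is 2 half-lives, so f = 2^(−2) = 0.25.
Accumulation ratio R = 1/(1 − f) = 1/0.75 = 4/3.
Single-dose peak C₀ = D/Vd = 84/12 = 7 μg/mL.
Steady-state peak Cmax,ss = C₀·R = 7 × 4/3 ≈ 9.333 μg/mL.
Steady-state trough Cmin,ss = Cmax,ss·f ≈ 9.333 × 0.25 ≈ 2.333 μg/mL.
Trough 2.3 μg/mL vs MEC 1 μg/mL: adequate.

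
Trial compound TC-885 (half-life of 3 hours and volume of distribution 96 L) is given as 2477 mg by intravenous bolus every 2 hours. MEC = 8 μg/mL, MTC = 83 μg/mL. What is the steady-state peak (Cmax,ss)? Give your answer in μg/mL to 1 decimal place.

69.7 μg/mL

k = ln2/t½ = ln2/3 ≈ 0.231049 h⁻¹; fraction remaining f = e^(−kτ) = e^(−0.231049×2) ≈ 0.6300.
Accumulation ratio R = 1/(1 − f) ≈ 1/0.3700 ≈ 2.7027.
Single-dose peak C₀ = D/Vd = 2477/96 ≈ 25.802 μg/mL.
Steady-state peak Cmax,ss = C₀·R ≈ 25.802 × 2.7027 ≈ 69.735 μg/mL.
Peak 69.7 μg/mL vs MTC 83 μg/mL: below toxic threshold.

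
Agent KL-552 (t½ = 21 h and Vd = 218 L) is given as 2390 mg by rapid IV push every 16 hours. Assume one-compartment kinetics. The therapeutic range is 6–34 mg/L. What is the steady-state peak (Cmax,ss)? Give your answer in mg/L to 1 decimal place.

26.7 mg/L

Over one 16-h interval, 16/21 ≈ 0.7619 half-lives elapse, leaving f ≈ 0.5897 of each dose.
Accumulation ratio R = 1/(1 − f) ≈ 1/0.4103 ≈ 2.4372.
Single-dose peak C₀ = D/Vd = 2390/218 ≈ 10.963 mg/L.
Steady-state peak Cmax,ss = C₀·R ≈ 10.963 × 2.4372 ≈ 26.719 mg/L.
Peak 26.7 mg/L vs MTC 34 mg/L: below toxic threshold.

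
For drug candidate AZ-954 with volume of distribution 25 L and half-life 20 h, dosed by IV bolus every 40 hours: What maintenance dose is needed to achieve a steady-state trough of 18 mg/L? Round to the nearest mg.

1350 mg

τ/t½ = 40/20 ≈ 2, so f = (1/2)^(40/20) ≈ 0.250000.
Cmin,ss = (D/Vd)·f/(1−f), so D = Cmin,ss·Vd·(1−f)/f.
D = 18 × 25 × (1−f)/f ≈ 18 × 25 × 3.00000 ≈ 1350.00 mg.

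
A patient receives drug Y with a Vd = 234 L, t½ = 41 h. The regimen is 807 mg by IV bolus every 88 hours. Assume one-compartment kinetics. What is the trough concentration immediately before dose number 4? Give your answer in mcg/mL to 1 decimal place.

f = (1/2)^(τ/t½) = (1/2)^(88/41) ≈ 0.2259.
C₀ = D/Vd = 807/234 ≈ 3.449 mcg/mL.
Before the 4th dose, 3 doses have been given. Superposition: Cmin = C₀·(f + f² + … + f^3).
≈ 3.449 × (0.2259 + 0.0510 + 0.0115) ≈ 3.449 × 0.2884 ≈ 0.995 mcg/mL.

1.0 mcg/mL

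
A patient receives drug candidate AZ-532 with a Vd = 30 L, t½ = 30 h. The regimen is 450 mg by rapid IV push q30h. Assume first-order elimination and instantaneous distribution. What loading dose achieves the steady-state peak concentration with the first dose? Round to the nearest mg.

f = (1/2)^(30/30) ≈ 0.500000; accumulation ratio R = 1/(1−f) ≈ 2.00000.
Loading dose to hit Cmax,ss on first dose: D_load = D_maint·R ≈ 450 × 2.00000 ≈ 900.00 mg.

900 mg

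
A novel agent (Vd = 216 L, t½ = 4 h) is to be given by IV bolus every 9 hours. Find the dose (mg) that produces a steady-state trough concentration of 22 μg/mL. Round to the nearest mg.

τ/t½ = 9/4 ≈ 2.25, so f = (1/2)^(9/4) ≈ 0.210224.
Cmin,ss = (D/Vd)·f/(1−f), so D = Cmin,ss·Vd·(1−f)/f.
D = 22 × 216 × (1−f)/f ≈ 22 × 216 × 3.75683 ≈ 17852.46 mg.

17852 mg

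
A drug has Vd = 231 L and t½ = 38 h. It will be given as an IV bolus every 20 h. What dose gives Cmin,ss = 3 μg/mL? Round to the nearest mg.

τ/t½ = 20/38 ≈ 0.52632, so f = (1/2)^(20/38) ≈ 0.694326.
Cmin,ss = (D/Vd)·f/(1−f), so D = Cmin,ss·Vd·(1−f)/f.
D = 3 × 231 × (1−f)/f ≈ 3 × 231 × 0.44025 ≈ 305.09 mg.

305 mg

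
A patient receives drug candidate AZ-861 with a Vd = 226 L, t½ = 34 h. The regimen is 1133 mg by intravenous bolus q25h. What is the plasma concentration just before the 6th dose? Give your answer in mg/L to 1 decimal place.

f = (1/2)^(τ/t½) = (1/2)^(25/34) ≈ 0.6007.
C₀ = D/Vd = 1133/226 ≈ 5.013 mg/L.
Before the 6th dose, 5 doses have been given. Superposition: Cmin = C₀·(f + f² + … + f^5).
≈ 5.013 × (0.6007 + 0.3608 + 0.2168 + 0.1302 + 0.0782) ≈ 5.013 × 1.3867 ≈ 6.952 mg/L.

7.0 mg/L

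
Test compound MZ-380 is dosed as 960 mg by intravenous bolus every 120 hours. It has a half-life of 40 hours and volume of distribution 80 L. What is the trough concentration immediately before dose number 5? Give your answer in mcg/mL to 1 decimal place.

1.7 mcg/mL

f = (1/2)^(τ/t½) = (1/2)^(120/40) ≈ 0.1250.
C₀ = D/Vd = 960/80 ≈ 12.000 mcg/mL.
Before the 5th dose, 4 doses have been given. Superposition: Cmin = C₀·(f + f² + … + f^4).
≈ 12.000 × (0.1250 + 0.0156 + 0.0020 + 0.0002) ≈ 12.000 × 0.1428 ≈ 1.714 mcg/mL.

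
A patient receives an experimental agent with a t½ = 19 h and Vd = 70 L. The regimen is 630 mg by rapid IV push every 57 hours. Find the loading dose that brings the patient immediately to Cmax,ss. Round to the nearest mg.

720 mg

f = (1/2)^(57/19) ≈ 0.125000; accumulation ratio R = 1/(1−f) ≈ 1.14286.
Loading dose to hit Cmax,ss on first dose: D_load = D_maint·R ≈ 630 × 1.14286 ≈ 720.00 mg.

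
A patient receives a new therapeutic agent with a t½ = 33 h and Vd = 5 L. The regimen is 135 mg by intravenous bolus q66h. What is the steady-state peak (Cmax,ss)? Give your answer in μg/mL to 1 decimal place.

The dosing interval is 2 half-lives, so f = 2^(−2) = 0.25.
At steady state, R = 1/(1 − 0.25) = 4/3.
Single-dose peak C₀ = D/Vd = 135/5 = 27 μg/mL.
Steady-state peak Cmax,ss = C₀·R = 27 × 4/3 ≈ 36.000 μg/mL.

36.0 μg/mL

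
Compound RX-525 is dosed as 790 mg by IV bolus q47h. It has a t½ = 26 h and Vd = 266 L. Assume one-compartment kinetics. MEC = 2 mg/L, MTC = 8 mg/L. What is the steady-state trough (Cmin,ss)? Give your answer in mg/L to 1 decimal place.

1.2 mg/L

τ/t½ = 47/26 ≈ 1.8077, so fraction remaining f = (1/2)^(47/26) ≈ 0.2856.
Single-dose peak C₀ = D/Vd = 790/266 ≈ 2.970 mg/L.
Steady-state trough Cmin,ss = C₀·f/(1−f) ≈ 2.970 × 0.2856/0.7144 ≈ 1.187 mg/L.
Trough 1.2 mg/L vs MEC 2 mg/L: subtherapeutic.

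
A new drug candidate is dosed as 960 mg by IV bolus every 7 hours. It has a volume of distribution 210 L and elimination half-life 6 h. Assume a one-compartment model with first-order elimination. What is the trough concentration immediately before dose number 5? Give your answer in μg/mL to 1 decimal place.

3.5 μg/mL

f = (1/2)^(τ/t½) = (1/2)^(7/6) ≈ 0.4454.
C₀ = D/Vd = 960/210 ≈ 4.571 μg/mL.
Before the 5th dose, 4 doses have been given. Superposition: Cmin = C₀·(f + f² + … + f^4).
≈ 4.571 × (0.4454 + 0.1984 + 0.0884 + 0.0394) ≈ 4.571 × 0.7716 ≈ 3.527 μg/mL.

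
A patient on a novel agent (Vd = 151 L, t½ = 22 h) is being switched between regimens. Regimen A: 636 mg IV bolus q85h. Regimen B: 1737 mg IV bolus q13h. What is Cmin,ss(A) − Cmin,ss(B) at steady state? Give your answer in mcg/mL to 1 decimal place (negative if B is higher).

Regimen A: f = (1/2)^(85/22) ≈ 0.0687; Cmin,ss = (636/151)·f/(1−f) ≈ 0.311 mcg/mL.
Regimen B: f = (1/2)^(13/22) ≈ 0.6639; Cmin,ss = (1737/151)·f/(1−f) ≈ 22.723 mcg/mL.
Difference ≈ 0.311 − 22.723 ≈ -22.412 mcg/mL.

-22.4 mcg/mL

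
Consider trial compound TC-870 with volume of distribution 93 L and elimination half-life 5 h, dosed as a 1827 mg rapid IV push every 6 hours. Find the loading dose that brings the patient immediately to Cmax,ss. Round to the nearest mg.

3235 mg

f = (1/2)^(6/5) ≈ 0.435275; accumulation ratio R = 1/(1−f) ≈ 1.77077.
Loading dose to hit Cmax,ss on first dose: D_load = D_maint·R ≈ 1827 × 1.77077 ≈ 3235.20 mg.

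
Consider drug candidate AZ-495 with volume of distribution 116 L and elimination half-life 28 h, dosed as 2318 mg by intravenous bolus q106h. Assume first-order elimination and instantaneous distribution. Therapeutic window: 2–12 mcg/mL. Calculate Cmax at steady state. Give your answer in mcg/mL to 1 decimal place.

21.5 mcg/mL

τ/t½ = 106/28 ≈ 3.7857, so fraction remaining f = (1/2)^(106/28) ≈ 0.0725.
Accumulation ratio R = 1/(1 − f) ≈ 1/0.9275 ≈ 1.0782.
Each bolus raises the concentration by D/Vd = 2318/116 ≈ 19.983 mcg/mL.
Steady-state peak Cmax,ss = C₀·R ≈ 19.983 × 1.0782 ≈ 21.546 mcg/mL.
Peak 21.5 mcg/mL vs MTC 12 mcg/mL: exceeds toxic threshold.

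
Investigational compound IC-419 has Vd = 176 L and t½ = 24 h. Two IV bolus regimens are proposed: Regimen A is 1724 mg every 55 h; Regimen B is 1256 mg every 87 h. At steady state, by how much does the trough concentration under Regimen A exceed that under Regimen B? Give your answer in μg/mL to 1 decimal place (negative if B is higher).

Regimen A: f = (1/2)^(55/24) ≈ 0.2042; Cmin,ss = (1724/176)·f/(1−f) ≈ 2.513 μg/mL.
Regimen B: f = (1/2)^(87/24) ≈ 0.0811; Cmin,ss = (1256/176)·f/(1−f) ≈ 0.630 μg/mL.
Difference ≈ 2.513 − 0.630 ≈ 1.883 μg/mL.

1.9 μg/mL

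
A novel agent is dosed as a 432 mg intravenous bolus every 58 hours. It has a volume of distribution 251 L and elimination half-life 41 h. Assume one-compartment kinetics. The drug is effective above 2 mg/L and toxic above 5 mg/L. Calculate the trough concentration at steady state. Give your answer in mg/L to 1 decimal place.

Over one 58-h interval, 58/41 ≈ 1.4146 half-lives elapse, leaving f ≈ 0.3751 of each dose.
At steady state, accumulation factor R = 1/(1 − e^(−kτ)) ≈ 1.6003.
Single-dose peak C₀ = D/Vd = 432/251 ≈ 1.721 mg/L.
Steady-state peak Cmax,ss = C₀·R ≈ 1.721 × 1.6003 ≈ 2.754 mg/L.
One interval later, Cmin,ss = Cmax,ss·e^(−kτ) ≈ 2.754 × 0.3751 ≈ 1.033 mg/L.
Trough 1.0 mg/L vs MEC 2 mg/L: subtherapeutic.

1.0 mg/L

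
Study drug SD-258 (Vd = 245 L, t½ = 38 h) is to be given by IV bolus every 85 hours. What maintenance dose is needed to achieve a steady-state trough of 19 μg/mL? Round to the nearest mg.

τ/t½ = 85/38 ≈ 2.2368, so f = (1/2)^(85/38) ≈ 0.212150.
Cmin,ss = (D/Vd)·f/(1−f), so D = Cmin,ss·Vd·(1−f)/f.
D = 19 × 245 × (1−f)/f ≈ 19 × 245 × 3.71365 ≈ 17287.04 mg.

17287 mg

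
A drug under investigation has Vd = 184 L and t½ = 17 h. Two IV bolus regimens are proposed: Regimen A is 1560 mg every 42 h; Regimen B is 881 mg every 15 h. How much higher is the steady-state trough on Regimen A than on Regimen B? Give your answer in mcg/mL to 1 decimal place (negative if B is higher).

-3.8 mcg/mL

Regimen A: f = (1/2)^(42/17) ≈ 0.1804; Cmin,ss = (1560/184)·f/(1−f) ≈ 1.866 mcg/mL.
Regimen B: f = (1/2)^(15/17) ≈ 0.5425; Cmin,ss = (881/184)·f/(1−f) ≈ 5.678 mcg/mL.
Difference ≈ 1.866 − 5.678 ≈ -3.812 mcg/mL.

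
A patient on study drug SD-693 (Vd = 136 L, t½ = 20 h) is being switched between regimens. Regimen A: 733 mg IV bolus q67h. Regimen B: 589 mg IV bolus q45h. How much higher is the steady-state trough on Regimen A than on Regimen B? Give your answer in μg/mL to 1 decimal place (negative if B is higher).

-0.6 μg/mL

Regimen A: f = (1/2)^(67/20) ≈ 0.0981; Cmin,ss = (733/136)·f/(1−f) ≈ 0.586 μg/mL.
Regimen B: f = (1/2)^(45/20) ≈ 0.2102; Cmin,ss = (589/136)·f/(1−f) ≈ 1.153 μg/mL.
Difference ≈ 0.586 − 1.153 ≈ -0.567 μg/mL.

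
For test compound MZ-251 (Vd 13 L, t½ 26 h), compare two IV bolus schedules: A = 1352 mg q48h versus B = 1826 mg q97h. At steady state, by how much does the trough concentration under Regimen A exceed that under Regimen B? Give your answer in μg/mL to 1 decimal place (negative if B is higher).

28.6 μg/mL

Regimen A: f = (1/2)^(48/26) ≈ 0.2781; Cmin,ss = (1352/13)·f/(1−f) ≈ 40.064 μg/mL.
Regimen B: f = (1/2)^(97/26) ≈ 0.0753; Cmin,ss = (1826/13)·f/(1−f) ≈ 11.438 μg/mL.
Difference ≈ 40.064 − 11.438 ≈ 28.626 μg/mL.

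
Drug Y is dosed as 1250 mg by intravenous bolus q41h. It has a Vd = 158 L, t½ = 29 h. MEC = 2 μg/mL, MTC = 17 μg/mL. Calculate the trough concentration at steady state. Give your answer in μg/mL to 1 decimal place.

k = ln2/t½ = ln2/29 ≈ 0.023902 h⁻¹; fraction remaining f = e^(−kτ) = e^(−0.023902×41) ≈ 0.3753.
Single-dose peak C₀ = D/Vd = 1250/158 ≈ 7.911 μg/mL.
Steady-state trough Cmin,ss = C₀·f/(1−f) ≈ 7.911 × 0.3753/0.6247 ≈ 4.753 μg/mL.
Trough 4.8 μg/mL vs MEC 2 μg/mL: adequate.

4.8 μg/mL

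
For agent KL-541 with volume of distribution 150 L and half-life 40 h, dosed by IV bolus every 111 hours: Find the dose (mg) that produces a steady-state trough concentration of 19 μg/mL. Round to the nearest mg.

τ/t½ = 111/40 ≈ 2.775, so f = (1/2)^(111/40) ≈ 0.146097.
Cmin,ss = (D/Vd)·f/(1−f), so D = Cmin,ss·Vd·(1−f)/f.
D = 19 × 150 × (1−f)/f ≈ 19 × 150 × 5.84477 ≈ 16657.59 mg.

16658 mg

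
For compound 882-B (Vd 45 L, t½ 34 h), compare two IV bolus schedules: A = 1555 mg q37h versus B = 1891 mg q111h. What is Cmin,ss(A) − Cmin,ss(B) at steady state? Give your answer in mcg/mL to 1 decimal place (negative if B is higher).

Regimen A: f = (1/2)^(37/34) ≈ 0.4703; Cmin,ss = (1555/45)·f/(1−f) ≈ 30.681 mcg/mL.
Regimen B: f = (1/2)^(111/34) ≈ 0.1040; Cmin,ss = (1891/45)·f/(1−f) ≈ 4.878 mcg/mL.
Difference ≈ 30.681 − 4.878 ≈ 25.803 mcg/mL.

25.8 mcg/mL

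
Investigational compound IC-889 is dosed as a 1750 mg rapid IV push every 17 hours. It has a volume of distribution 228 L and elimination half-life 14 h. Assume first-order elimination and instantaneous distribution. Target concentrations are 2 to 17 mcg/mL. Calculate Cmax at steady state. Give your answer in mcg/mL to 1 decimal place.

13.5 mcg/mL

Over one 17-h interval, 17/14 ≈ 1.2143 half-lives elapse, leaving f ≈ 0.4310 of each dose.
At steady state, accumulation factor R = 1/(1 − e^(−kτ)) ≈ 1.7575.
Each bolus raises the concentration by D/Vd = 1750/228 ≈ 7.675 mcg/mL.
Steady-state peak Cmax,ss = C₀·R ≈ 7.675 × 1.7575 ≈ 13.489 mcg/mL.
Peak 13.5 mcg/mL vs MTC 17 mcg/mL: below toxic threshold.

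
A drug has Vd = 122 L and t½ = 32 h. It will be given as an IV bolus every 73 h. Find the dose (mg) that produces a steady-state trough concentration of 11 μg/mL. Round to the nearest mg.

τ/t½ = 73/32 ≈ 2.2812, so f = (1/2)^(73/32) ≈ 0.205719.
Cmin,ss = (D/Vd)·f/(1−f), so D = Cmin,ss·Vd·(1−f)/f.
D = 11 × 122 × (1−f)/f ≈ 11 × 122 × 3.86100 ≈ 5181.46 mg.

5181 mg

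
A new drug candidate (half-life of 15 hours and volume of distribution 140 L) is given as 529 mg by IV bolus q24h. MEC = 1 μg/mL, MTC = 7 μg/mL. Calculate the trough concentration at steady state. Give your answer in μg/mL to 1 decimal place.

Over one 24-h interval, 24/15 ≈ 1.6 half-lives elapse, leaving f ≈ 0.3299 of each dose.
Accumulation ratio R = 1/(1 − f) ≈ 1/0.6701 ≈ 1.4923.
Each bolus raises the concentration by D/Vd = 529/140 ≈ 3.779 μg/mL.
Cmax,ss = C₀/(1 − f) ≈ 3.779/0.6701 ≈ 5.639 μg/mL.
Steady-state trough Cmin,ss = Cmax,ss·f ≈ 5.639 × 0.3299 ≈ 1.860 μg/mL.
Trough 1.9 μg/mL vs MEC 1 μg/mL: adequate.

1.9 μg/mL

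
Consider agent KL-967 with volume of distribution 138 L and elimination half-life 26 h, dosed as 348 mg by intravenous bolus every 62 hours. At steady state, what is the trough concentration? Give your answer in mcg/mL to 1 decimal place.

k = ln2/t½ = ln2/26 ≈ 0.026660 h⁻¹; fraction remaining f = e^(−kτ) = e^(−0.026660×62) ≈ 0.1915.
Single-dose peak C₀ = D/Vd = 348/138 ≈ 2.522 mcg/mL.
Steady-state trough Cmin,ss = C₀·f/(1−f) ≈ 2.522 × 0.1915/0.8085 ≈ 0.597 mcg/mL.

0.6 mcg/mL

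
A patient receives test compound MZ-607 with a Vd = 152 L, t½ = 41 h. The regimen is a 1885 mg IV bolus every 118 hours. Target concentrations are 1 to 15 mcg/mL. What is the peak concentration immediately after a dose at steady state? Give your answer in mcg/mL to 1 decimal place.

τ/t½ = 118/41 ≈ 2.878, so fraction remaining f = (1/2)^(118/41) ≈ 0.1360.
At steady state, accumulation factor R = 1/(1 − e^(−kτ)) ≈ 1.1574.
Single-dose peak C₀ = D/Vd = 1885/152 ≈ 12.401 mcg/mL.
Steady-state peak Cmax,ss = C₀·R ≈ 12.401 × 1.1574 ≈ 14.353 mcg/mL.
Peak 14.4 mcg/mL vs MTC 15 mcg/mL: below toxic threshold.

14.4 mcg/mL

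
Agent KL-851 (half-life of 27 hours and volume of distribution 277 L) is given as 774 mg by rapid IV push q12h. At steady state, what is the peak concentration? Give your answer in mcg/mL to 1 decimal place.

10.5 mcg/mL

k = ln2/t½ = ln2/27 ≈ 0.025672 h⁻¹; fraction remaining f = e^(−kτ) = e^(−0.025672×12) ≈ 0.7349.
Accumulation ratio R = 1/(1 − f) ≈ 1/0.2651 ≈ 3.7722.
Each bolus raises the concentration by D/Vd = 774/277 ≈ 2.794 mcg/mL.
Steady-state peak Cmax,ss = C₀·R ≈ 2.794 × 3.7722 ≈ 10.540 mcg/mL.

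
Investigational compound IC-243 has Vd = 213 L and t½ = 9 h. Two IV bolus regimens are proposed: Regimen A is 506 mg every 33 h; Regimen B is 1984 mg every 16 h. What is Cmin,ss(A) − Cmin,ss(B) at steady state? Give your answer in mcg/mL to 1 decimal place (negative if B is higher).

-3.6 mcg/mL

Regimen A: f = (1/2)^(33/9) ≈ 0.0787; Cmin,ss = (506/213)·f/(1−f) ≈ 0.203 mcg/mL.
Regimen B: f = (1/2)^(16/9) ≈ 0.2916; Cmin,ss = (1984/213)·f/(1−f) ≈ 3.834 mcg/mL.
Difference ≈ 0.203 − 3.834 ≈ -3.631 mcg/mL.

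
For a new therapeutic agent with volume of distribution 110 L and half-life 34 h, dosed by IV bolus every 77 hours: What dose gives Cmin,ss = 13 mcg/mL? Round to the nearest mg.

τ/t½ = 77/34 ≈ 2.2647, so f = (1/2)^(77/34) ≈ 0.208092.
Cmin,ss = (D/Vd)·f/(1−f), so D = Cmin,ss·Vd·(1−f)/f.
D = 13 × 110 × (1−f)/f ≈ 13 × 110 × 3.80557 ≈ 5441.97 mg.

5442 mg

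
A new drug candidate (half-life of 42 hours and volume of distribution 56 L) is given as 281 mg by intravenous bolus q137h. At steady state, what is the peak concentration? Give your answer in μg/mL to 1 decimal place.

5.6 μg/mL

τ/t½ = 137/42 ≈ 3.2619, so fraction remaining f = (1/2)^(137/42) ≈ 0.1042.
At steady state, accumulation factor R = 1/(1 − e^(−kτ)) ≈ 1.1163.
Each bolus raises the concentration by D/Vd = 281/56 ≈ 5.018 μg/mL.
Steady-state peak Cmax,ss = C₀·R ≈ 5.018 × 1.1163 ≈ 5.602 μg/mL.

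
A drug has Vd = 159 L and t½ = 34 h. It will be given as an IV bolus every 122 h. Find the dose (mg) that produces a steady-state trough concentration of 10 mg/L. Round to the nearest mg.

τ/t½ = 122/34 ≈ 3.5882, so f = (1/2)^(122/34) ≈ 0.083145.
Cmin,ss = (D/Vd)·f/(1−f), so D = Cmin,ss·Vd·(1−f)/f.
D = 10 × 159 × (1−f)/f ≈ 10 × 159 × 11.02718 ≈ 17533.22 mg.

17533 mg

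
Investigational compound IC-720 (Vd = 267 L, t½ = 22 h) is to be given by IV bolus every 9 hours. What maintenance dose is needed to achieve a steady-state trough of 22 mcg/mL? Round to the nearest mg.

τ/t½ = 9/22 ≈ 0.40909, so f = (1/2)^(9/22) ≈ 0.753098.
Cmin,ss = (D/Vd)·f/(1−f), so D = Cmin,ss·Vd·(1−f)/f.
D = 22 × 267 × (1−f)/f ≈ 22 × 267 × 0.32785 ≈ 1925.79 mg.

1926 mg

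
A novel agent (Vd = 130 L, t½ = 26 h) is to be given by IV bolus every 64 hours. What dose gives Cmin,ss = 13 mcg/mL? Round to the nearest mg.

τ/t½ = 64/26 ≈ 2.4615, so f = (1/2)^(64/26) ≈ 0.181553.
Cmin,ss = (D/Vd)·f/(1−f), so D = Cmin,ss·Vd·(1−f)/f.
D = 13 × 130 × (1−f)/f ≈ 13 × 130 × 4.50803 ≈ 7618.57 mg.

7619 mg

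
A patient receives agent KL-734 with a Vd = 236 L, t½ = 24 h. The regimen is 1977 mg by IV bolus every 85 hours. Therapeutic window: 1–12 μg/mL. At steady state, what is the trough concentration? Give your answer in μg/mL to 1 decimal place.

k = ln2/t½ = ln2/24 ≈ 0.028881 h⁻¹; fraction remaining f = e^(−kτ) = e^(−0.028881×85) ≈ 0.0859.
Accumulation ratio R = 1/(1 − f) ≈ 1/0.9141 ≈ 1.0940.
Each bolus raises the concentration by D/Vd = 1977/236 ≈ 8.377 μg/mL.
Cmax,ss = C₀/(1 − f) ≈ 8.377/0.9141 ≈ 9.164 μg/mL.
One interval later, Cmin,ss = Cmax,ss·e^(−kτ) ≈ 9.164 × 0.0859 ≈ 0.787 μg/mL.
Trough 0.8 μg/mL vs MEC 1 μg/mL: subtherapeutic.

0.8 μg/mL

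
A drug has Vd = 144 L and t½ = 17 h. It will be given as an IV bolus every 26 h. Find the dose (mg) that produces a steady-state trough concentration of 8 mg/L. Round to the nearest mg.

2173 mg

τ/t½ = 26/17 ≈ 1.5294, so f = (1/2)^(26/17) ≈ 0.346419.
Cmin,ss = (D/Vd)·f/(1−f), so D = Cmin,ss·Vd·(1−f)/f.
D = 8 × 144 × (1−f)/f ≈ 8 × 144 × 1.88668 ≈ 2173.46 mg.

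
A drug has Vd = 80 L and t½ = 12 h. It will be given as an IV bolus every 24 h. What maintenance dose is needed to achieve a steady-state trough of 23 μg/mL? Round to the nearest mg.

5520 mg

τ/t½ = 24/12 ≈ 2, so f = (1/2)^(24/12) ≈ 0.250000.
Cmin,ss = (D/Vd)·f/(1−f), so D = Cmin,ss·Vd·(1−f)/f.
D = 23 × 80 × (1−f)/f ≈ 23 × 80 × 3.00000 ≈ 5520.00 mg.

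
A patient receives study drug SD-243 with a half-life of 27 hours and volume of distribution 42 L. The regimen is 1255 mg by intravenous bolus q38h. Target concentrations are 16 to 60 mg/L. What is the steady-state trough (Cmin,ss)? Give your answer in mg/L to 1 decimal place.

18.1 mg/L

τ/t½ = 38/27 ≈ 1.4074, so fraction remaining f = (1/2)^(38/27) ≈ 0.3770.
At steady state, accumulation factor R = 1/(1 − e^(−kτ)) ≈ 1.6051.
Single-dose peak C₀ = D/Vd = 1255/42 ≈ 29.881 mg/L.
Steady-state peak Cmax,ss = C₀·R ≈ 29.881 × 1.6051 ≈ 47.962 mg/L.
Steady-state trough Cmin,ss = Cmax,ss·f ≈ 47.962 × 0.3770 ≈ 18.082 mg/L.
Trough 18.1 mg/L vs MEC 16 mg/L: adequate.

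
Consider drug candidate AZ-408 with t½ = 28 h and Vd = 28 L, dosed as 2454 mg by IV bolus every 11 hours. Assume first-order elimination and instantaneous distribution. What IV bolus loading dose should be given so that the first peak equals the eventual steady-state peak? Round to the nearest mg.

10294 mg

f = (1/2)^(11/28) ≈ 0.761620; accumulation ratio R = 1/(1−f) ≈ 4.19498.
Loading dose to hit Cmax,ss on first dose: D_load = D_maint·R ≈ 2454 × 4.19498 ≈ 10294.48 mg.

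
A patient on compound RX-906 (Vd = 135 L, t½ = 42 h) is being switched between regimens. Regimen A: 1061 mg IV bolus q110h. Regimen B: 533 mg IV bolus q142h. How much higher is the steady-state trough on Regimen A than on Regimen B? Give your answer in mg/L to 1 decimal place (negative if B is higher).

Regimen A: f = (1/2)^(110/42) ≈ 0.1628; Cmin,ss = (1061/135)·f/(1−f) ≈ 1.528 mg/L.
Regimen B: f = (1/2)^(142/42) ≈ 0.0960; Cmin,ss = (533/135)·f/(1−f) ≈ 0.419 mg/L.
Difference ≈ 1.528 − 0.419 ≈ 1.109 mg/L.

1.1 mg/L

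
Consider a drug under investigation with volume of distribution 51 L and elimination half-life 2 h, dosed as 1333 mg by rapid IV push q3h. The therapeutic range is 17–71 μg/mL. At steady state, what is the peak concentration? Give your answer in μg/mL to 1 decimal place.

k = ln2/t½ = ln2/2 ≈ 0.346574 h⁻¹; fraction remaining f = e^(−kτ) = e^(−0.346574×3) ≈ 0.3536.
Accumulation ratio R = 1/(1 − f) ≈ 1/0.6464 ≈ 1.5470.
Single-dose peak C₀ = D/Vd = 1333/51 ≈ 26.137 μg/mL.
Steady-state peak Cmax,ss = C₀·R ≈ 26.137 × 1.5470 ≈ 40.434 μg/mL.
Peak 40.4 μg/mL vs MTC 71 μg/mL: below toxic threshold.

40.4 μg/mL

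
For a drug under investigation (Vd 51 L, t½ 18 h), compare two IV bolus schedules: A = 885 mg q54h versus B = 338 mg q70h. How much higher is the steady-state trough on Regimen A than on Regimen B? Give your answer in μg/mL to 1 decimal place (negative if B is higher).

Regimen A: f = (1/2)^(54/18) ≈ 0.1250; Cmin,ss = (885/51)·f/(1−f) ≈ 2.479 μg/mL.
Regimen B: f = (1/2)^(70/18) ≈ 0.0675; Cmin,ss = (338/51)·f/(1−f) ≈ 0.480 μg/mL.
Difference ≈ 2.479 − 0.480 ≈ 1.999 μg/mL.

2.0 μg/mL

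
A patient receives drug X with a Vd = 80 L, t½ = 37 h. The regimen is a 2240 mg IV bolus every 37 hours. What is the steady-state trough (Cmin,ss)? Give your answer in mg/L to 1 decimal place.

The dosing interval is 1 half-life, so f = 2^(−1) = 0.5.
Accumulation ratio R = 1/(1 − f) = 1/0.5 = 2/1.
Single-dose peak C₀ = D/Vd = 2240/80 = 28 mg/L.
Steady-state peak Cmax,ss = C₀·R = 28 × 2/1 ≈ 56.000 mg/L.
Steady-state trough Cmin,ss = Cmax,ss·f ≈ 56.000 × 0.5 ≈ 28.000 mg/L.

28.0 mg/L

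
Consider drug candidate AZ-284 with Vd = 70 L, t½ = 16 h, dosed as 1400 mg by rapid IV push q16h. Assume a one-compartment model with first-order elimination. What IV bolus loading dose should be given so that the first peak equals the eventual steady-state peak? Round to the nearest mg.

2800 mg

f = (1/2)^(16/16) ≈ 0.500000; accumulation ratio R = 1/(1−f) ≈ 2.00000.
Loading dose to hit Cmax,ss on first dose: D_load = D_maint·R ≈ 1400 × 2.00000 ≈ 2800.00 mg.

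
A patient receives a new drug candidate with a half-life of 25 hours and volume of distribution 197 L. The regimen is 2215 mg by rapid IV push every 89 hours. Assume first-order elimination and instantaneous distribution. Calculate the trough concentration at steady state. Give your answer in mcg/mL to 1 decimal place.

1.0 mcg/mL

k = ln2/t½ = ln2/25 ≈ 0.027726 h⁻¹; fraction remaining f = e^(−kτ) = e^(−0.027726×89) ≈ 0.0848.
Each bolus raises the concentration by D/Vd = 2215/197 ≈ 11.244 mcg/mL.
Steady-state trough Cmin,ss = C₀·f/(1−f) ≈ 11.244 × 0.0848/0.9152 ≈ 1.042 mcg/mL.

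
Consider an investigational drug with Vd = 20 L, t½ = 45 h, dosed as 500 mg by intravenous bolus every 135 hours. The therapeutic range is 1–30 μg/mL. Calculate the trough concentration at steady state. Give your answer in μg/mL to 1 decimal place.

3.6 μg/mL

The dosing interval is 3 half-lives, so f = 2^(−3) = 0.125.
Accumulation ratio R = 1/(1 − f) = 1/0.875 = 8/7.
Single-dose peak C₀ = D/Vd = 500/20 = 25 μg/mL.
Steady-state peak Cmax,ss = C₀·R = 25 × 8/7 ≈ 28.571 μg/mL.
Steady-state trough Cmin,ss = Cmax,ss·f ≈ 28.571 × 0.125 ≈ 3.571 μg/mL.
Trough 3.6 μg/mL vs MEC 1 μg/mL: adequate.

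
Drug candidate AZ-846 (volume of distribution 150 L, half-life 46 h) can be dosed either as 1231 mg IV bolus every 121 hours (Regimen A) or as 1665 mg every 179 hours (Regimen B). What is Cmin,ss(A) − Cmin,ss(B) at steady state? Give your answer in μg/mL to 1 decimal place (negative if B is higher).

0.8 μg/mL

Regimen A: f = (1/2)^(121/46) ≈ 0.1615; Cmin,ss = (1231/150)·f/(1−f) ≈ 1.581 μg/mL.
Regimen B: f = (1/2)^(179/46) ≈ 0.0674; Cmin,ss = (1665/150)·f/(1−f) ≈ 0.802 μg/mL.
Difference ≈ 1.581 − 0.802 ≈ 0.779 μg/mL.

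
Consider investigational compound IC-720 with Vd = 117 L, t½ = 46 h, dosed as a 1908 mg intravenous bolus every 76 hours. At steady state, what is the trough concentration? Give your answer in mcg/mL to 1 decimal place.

7.6 mcg/mL

τ/t½ = 76/46 ≈ 1.6522, so fraction remaining f = (1/2)^(76/46) ≈ 0.3182.
Accumulation ratio R = 1/(1 − f) ≈ 1/0.6818 ≈ 1.4667.
Single-dose peak C₀ = D/Vd = 1908/117 ≈ 16.308 mcg/mL.
Steady-state peak Cmax,ss = C₀·R ≈ 16.308 × 1.4667 ≈ 23.919 mcg/mL.
Steady-state trough Cmin,ss = Cmax,ss·f ≈ 23.919 × 0.3182 ≈ 7.611 mcg/mL.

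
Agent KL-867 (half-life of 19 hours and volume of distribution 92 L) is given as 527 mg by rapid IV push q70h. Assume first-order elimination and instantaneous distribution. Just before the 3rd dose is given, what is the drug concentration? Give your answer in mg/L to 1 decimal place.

0.5 mg/L

f = (1/2)^(τ/t½) = (1/2)^(70/19) ≈ 0.0778.
C₀ = D/Vd = 527/92 ≈ 5.728 mg/L.
Before the 3rd dose, 2 doses have been given. Superposition: Cmin = C₀·(f + f²).
≈ 5.728 × (0.0778 + 0.0061) ≈ 5.728 × 0.0839 ≈ 0.481 mg/L.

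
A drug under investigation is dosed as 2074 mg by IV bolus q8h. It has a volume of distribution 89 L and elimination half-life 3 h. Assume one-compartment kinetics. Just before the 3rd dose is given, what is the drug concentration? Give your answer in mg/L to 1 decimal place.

4.2 mg/L

f = (1/2)^(τ/t½) = (1/2)^(8/3) ≈ 0.1575.
C₀ = D/Vd = 2074/89 ≈ 23.303 mg/L.
Before the 3rd dose, 2 doses have been given. Superposition: Cmin = C₀·(f + f²).
≈ 23.303 × (0.1575 + 0.0248) ≈ 23.303 × 0.1823 ≈ 4.248 mg/L.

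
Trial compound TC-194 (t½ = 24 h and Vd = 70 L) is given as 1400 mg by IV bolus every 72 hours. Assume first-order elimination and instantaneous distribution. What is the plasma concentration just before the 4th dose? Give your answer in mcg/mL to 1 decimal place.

2.9 mcg/mL

f = (1/2)^(τ/t½) = (1/2)^(72/24) ≈ 0.1250.
C₀ = D/Vd = 1400/70 ≈ 20.000 mcg/mL.
Before the 4th dose, 3 doses have been given. Superposition: Cmin = C₀·(f + f² + … + f^3).
≈ 20.000 × (0.1250 + 0.0156 + 0.0020) ≈ 20.000 × 0.1426 ≈ 2.852 mcg/mL.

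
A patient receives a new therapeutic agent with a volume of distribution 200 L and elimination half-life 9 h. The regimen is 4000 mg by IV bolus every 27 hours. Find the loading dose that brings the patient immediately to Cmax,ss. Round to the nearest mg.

f = (1/2)^(27/9) ≈ 0.125000; accumulation ratio R = 1/(1−f) ≈ 1.14286.
Loading dose to hit Cmax,ss on first dose: D_load = D_maint·R ≈ 4000 × 1.14286 ≈ 4571.44 mg.

4571 mg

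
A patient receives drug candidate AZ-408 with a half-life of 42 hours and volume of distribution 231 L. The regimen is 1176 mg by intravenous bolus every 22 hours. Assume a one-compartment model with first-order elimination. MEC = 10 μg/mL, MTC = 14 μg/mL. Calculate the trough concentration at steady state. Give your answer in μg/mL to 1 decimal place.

k = ln2/t½ = ln2/42 ≈ 0.016504 h⁻¹; fraction remaining f = e^(−kτ) = e^(−0.016504×22) ≈ 0.6955.
At steady state, accumulation factor R = 1/(1 − e^(−kτ)) ≈ 3.2841.
Each bolus raises the concentration by D/Vd = 1176/231 ≈ 5.091 μg/mL.
Cmax,ss = C₀/(1 − f) ≈ 5.091/0.3045 ≈ 16.719 μg/mL.
Steady-state trough Cmin,ss = Cmax,ss·f ≈ 16.719 × 0.6955 ≈ 11.628 μg/mL.
Trough 11.6 μg/mL vs MEC 10 μg/mL: adequate.

11.6 μg/mL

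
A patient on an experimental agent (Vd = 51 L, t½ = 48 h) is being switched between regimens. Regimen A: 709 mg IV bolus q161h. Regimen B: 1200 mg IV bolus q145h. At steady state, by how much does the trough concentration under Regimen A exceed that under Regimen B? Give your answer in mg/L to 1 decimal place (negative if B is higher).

-1.8 mg/L

Regimen A: f = (1/2)^(161/48) ≈ 0.0978; Cmin,ss = (709/51)·f/(1−f) ≈ 1.507 mg/L.
Regimen B: f = (1/2)^(145/48) ≈ 0.1232; Cmin,ss = (1200/51)·f/(1−f) ≈ 3.306 mg/L.
Difference ≈ 1.507 − 3.306 ≈ -1.799 mg/L.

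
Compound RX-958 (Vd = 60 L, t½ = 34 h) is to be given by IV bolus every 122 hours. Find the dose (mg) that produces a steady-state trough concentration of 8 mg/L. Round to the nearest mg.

τ/t½ = 122/34 ≈ 3.5882, so f = (1/2)^(122/34) ≈ 0.083145.
Cmin,ss = (D/Vd)·f/(1−f), so D = Cmin,ss·Vd·(1−f)/f.
D = 8 × 60 × (1−f)/f ≈ 8 × 60 × 11.02718 ≈ 5293.05 mg.

5293 mg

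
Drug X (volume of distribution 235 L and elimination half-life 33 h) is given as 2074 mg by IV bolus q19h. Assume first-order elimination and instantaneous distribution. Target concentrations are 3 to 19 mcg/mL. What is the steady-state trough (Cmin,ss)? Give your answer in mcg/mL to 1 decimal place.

τ/t½ = 19/33 ≈ 0.57576, so fraction remaining f = (1/2)^(19/33) ≈ 0.6709.
At steady state, accumulation factor R = 1/(1 − e^(−kτ)) ≈ 3.0386.
Single-dose peak C₀ = D/Vd = 2074/235 ≈ 8.826 mcg/mL.
Cmax,ss = C₀/(1 − f) ≈ 8.826/0.3291 ≈ 26.819 mcg/mL.
One interval later, Cmin,ss = Cmax,ss·e^(−kτ) ≈ 26.819 × 0.6709 ≈ 17.993 mcg/mL.
Trough 18.0 mcg/mL vs MEC 3 mcg/mL: adequate.

18.0 mcg/mL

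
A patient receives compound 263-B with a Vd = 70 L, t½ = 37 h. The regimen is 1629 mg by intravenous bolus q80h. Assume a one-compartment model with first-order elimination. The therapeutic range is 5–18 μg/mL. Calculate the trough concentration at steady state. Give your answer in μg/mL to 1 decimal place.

6.7 μg/mL

k = ln2/t½ = ln2/37 ≈ 0.018734 h⁻¹; fraction remaining f = e^(−kτ) = e^(−0.018734×80) ≈ 0.2234.
Each bolus raises the concentration by D/Vd = 1629/70 ≈ 23.271 μg/mL.
Steady-state trough Cmin,ss = C₀·f/(1−f) ≈ 23.271 × 0.2234/0.7766 ≈ 6.694 μg/mL.
Trough 6.7 μg/mL vs MEC 5 μg/mL: adequate.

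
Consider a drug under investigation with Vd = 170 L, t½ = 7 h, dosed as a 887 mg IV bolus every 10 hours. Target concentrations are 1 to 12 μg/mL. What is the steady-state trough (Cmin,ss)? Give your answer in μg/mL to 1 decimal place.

τ/t½ = 10/7 ≈ 1.4286, so fraction remaining f = (1/2)^(10/7) ≈ 0.3715.
Accumulation ratio R = 1/(1 − f) ≈ 1/0.6285 ≈ 1.5911.
Single-dose peak C₀ = D/Vd = 887/170 ≈ 5.218 μg/mL.
Cmax,ss = C₀/(1 − f) ≈ 5.218/0.6285 ≈ 8.302 μg/mL.
Steady-state trough Cmin,ss = Cmax,ss·f ≈ 8.302 × 0.3715 ≈ 3.084 μg/mL.
Trough 3.1 μg/mL vs MEC 1 μg/mL: adequate.

3.1 μg/mL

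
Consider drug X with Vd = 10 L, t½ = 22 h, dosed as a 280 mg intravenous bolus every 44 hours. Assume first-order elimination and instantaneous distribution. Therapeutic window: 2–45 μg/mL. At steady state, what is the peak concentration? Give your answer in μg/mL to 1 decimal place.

37.3 μg/mL

τ = 44 h = 2 half-lives, so f = (1/2)^2 = 0.25.
At steady state, R = 1/(1 − 0.25) = 4/3.
Single-dose peak C₀ = D/Vd = 280/10 = 28 μg/mL.
Steady-state peak Cmax,ss = C₀·R = 28 × 4/3 ≈ 37.333 μg/mL.
Peak 37.3 μg/mL vs MTC 45 μg/mL: below toxic threshold.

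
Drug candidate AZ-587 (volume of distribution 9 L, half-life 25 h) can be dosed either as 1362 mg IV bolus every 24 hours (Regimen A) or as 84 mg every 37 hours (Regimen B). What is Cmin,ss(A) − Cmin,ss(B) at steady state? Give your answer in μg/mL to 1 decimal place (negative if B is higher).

154.9 μg/mL

Regimen A: f = (1/2)^(24/25) ≈ 0.5141; Cmin,ss = (1362/9)·f/(1−f) ≈ 160.116 μg/mL.
Regimen B: f = (1/2)^(37/25) ≈ 0.3585; Cmin,ss = (84/9)·f/(1−f) ≈ 5.216 μg/mL.
Difference ≈ 160.116 − 5.216 ≈ 154.900 μg/mL.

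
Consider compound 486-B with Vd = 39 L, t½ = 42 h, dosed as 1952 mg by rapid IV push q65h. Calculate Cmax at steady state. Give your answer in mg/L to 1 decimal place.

Over one 65-h interval, 65/42 ≈ 1.5476 half-lives elapse, leaving f ≈ 0.3421 of each dose.
Accumulation ratio R = 1/(1 − f) ≈ 1/0.6579 ≈ 1.5200.
Each bolus raises the concentration by D/Vd = 1952/39 ≈ 50.051 mg/L.
Steady-state peak Cmax,ss = C₀·R ≈ 50.051 × 1.5200 ≈ 76.078 mg/L.

76.1 mg/L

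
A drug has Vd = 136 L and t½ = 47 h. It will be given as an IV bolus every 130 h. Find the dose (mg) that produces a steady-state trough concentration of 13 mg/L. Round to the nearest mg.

τ/t½ = 130/47 ≈ 2.766, so f = (1/2)^(130/47) ≈ 0.147016.
Cmin,ss = (D/Vd)·f/(1−f), so D = Cmin,ss·Vd·(1−f)/f.
D = 13 × 136 × (1−f)/f ≈ 13 × 136 × 5.80198 ≈ 10257.90 mg.

10258 mg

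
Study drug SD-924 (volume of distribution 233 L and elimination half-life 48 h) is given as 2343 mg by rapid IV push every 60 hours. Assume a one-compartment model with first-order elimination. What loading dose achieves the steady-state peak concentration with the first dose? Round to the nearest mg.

4043 mg

f = (1/2)^(60/48) ≈ 0.420448; accumulation ratio R = 1/(1−f) ≈ 1.72547.
Loading dose to hit Cmax,ss on first dose: D_load = D_maint·R ≈ 2343 × 1.72547 ≈ 4042.78 mg.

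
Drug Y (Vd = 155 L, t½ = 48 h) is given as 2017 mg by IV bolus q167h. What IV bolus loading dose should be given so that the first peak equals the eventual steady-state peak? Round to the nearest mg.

f = (1/2)^(167/48) ≈ 0.089674; accumulation ratio R = 1/(1−f) ≈ 1.09851.
Loading dose to hit Cmax,ss on first dose: D_load = D_maint·R ≈ 2017 × 1.09851 ≈ 2215.69 mg.

2216 mg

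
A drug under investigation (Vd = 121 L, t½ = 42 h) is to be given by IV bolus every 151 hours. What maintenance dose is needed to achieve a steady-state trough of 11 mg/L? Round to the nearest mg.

τ/t½ = 151/42 ≈ 3.5952, so f = (1/2)^(151/42) ≈ 0.082742.
Cmin,ss = (D/Vd)·f/(1−f), so D = Cmin,ss·Vd·(1−f)/f.
D = 11 × 121 × (1−f)/f ≈ 11 × 121 × 11.08576 ≈ 14755.15 mg.

14755 mg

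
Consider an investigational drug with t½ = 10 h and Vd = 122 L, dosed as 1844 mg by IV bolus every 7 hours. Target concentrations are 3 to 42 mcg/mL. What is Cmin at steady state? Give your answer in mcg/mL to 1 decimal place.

24.2 mcg/mL

Over one 7-h interval, 7/10 ≈ 0.7 half-lives elapse, leaving f ≈ 0.6156 of each dose.
Single-dose peak C₀ = D/Vd = 1844/122 ≈ 15.115 mcg/mL.
Steady-state trough Cmin,ss = C₀·f/(1−f) ≈ 15.115 × 0.6156/0.3844 ≈ 24.206 mcg/mL.
Trough 24.2 mcg/mL vs MEC 3 mcg/mL: adequate.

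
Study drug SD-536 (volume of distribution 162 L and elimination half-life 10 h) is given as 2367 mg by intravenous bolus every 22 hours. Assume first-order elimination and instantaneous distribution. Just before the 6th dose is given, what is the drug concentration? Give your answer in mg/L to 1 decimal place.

f = (1/2)^(τ/t½) = (1/2)^(22/10) ≈ 0.2176.
C₀ = D/Vd = 2367/162 ≈ 14.611 mg/L.
Before the 6th dose, 5 doses have been given. Superposition: Cmin = C₀·(f + f² + … + f^5).
≈ 14.611 × (0.2176 + 0.0473 + 0.0103 + 0.0022 + 0.0005) ≈ 14.611 × 0.2779 ≈ 4.060 mg/L.

4.1 mg/L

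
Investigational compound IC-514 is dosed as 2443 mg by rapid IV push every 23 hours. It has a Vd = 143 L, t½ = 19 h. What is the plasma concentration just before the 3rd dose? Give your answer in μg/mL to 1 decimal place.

f = (1/2)^(τ/t½) = (1/2)^(23/19) ≈ 0.4321.
C₀ = D/Vd = 2443/143 ≈ 17.084 μg/mL.
Before the 3rd dose, 2 doses have been given. Superposition: Cmin = C₀·(f + f²).
≈ 17.084 × (0.4321 + 0.1867) ≈ 17.084 × 0.6188 ≈ 10.572 μg/mL.

10.6 μg/mL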